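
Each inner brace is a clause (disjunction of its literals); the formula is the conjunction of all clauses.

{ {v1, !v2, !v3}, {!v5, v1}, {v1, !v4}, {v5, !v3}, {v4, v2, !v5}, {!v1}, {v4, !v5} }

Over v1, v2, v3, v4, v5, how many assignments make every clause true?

2

There are 2^5 = 32 truth assignments over (v1, v2, v3, v4, v5).
Split on v3. With v3 = true, the clauses containing v3 are satisfied and !v3 drops from the rest; 0 of the 2^4 = 16 assignments to the other variables satisfy what remains.
With v3 = false, by the same count on the reduced clause set, 2 assignments work.
Total: 0 + 2 = 2.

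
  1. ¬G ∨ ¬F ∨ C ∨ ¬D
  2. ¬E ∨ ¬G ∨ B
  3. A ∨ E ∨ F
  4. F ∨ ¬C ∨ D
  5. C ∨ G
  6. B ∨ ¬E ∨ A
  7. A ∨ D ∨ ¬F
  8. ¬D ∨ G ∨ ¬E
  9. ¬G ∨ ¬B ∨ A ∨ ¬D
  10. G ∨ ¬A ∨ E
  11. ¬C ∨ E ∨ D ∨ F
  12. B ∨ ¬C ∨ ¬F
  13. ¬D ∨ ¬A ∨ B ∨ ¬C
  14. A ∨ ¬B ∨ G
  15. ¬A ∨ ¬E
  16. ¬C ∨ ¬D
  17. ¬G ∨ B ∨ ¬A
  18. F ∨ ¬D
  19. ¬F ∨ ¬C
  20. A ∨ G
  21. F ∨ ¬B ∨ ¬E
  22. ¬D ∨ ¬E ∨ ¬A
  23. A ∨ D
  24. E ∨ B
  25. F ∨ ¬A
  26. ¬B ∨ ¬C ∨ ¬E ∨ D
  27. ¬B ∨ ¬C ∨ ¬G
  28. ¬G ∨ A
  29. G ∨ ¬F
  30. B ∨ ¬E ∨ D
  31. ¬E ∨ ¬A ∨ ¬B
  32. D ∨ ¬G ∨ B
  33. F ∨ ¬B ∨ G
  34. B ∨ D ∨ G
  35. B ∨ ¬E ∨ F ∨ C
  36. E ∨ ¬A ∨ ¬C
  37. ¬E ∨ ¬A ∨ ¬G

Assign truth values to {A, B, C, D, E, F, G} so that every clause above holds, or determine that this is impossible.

A ↦ True, B ↦ True, C ↦ False, D ↦ False, E ↦ False, F ↦ True, G ↦ True

Suppose C = False.
From the singleton clause (G), G = True.
From the singleton clause (A), A = True.
From the singleton clause (¬E), E = False.
From the singleton clause (B), B = True.
From the singleton clause (F), F = True.
From the singleton clause (¬D), D = False.
This assignment satisfies each clause.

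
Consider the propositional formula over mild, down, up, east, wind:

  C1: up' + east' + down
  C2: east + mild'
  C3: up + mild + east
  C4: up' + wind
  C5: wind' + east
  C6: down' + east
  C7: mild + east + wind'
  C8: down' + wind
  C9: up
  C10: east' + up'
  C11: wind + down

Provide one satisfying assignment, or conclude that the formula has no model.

Unit clause (up) forces up = 1.
Unit clause (wind) forces wind = 1.
Unit clause (east) forces east = 1.
Now (east') is unsatisfied and unit — conflict.

UNSATISFIABLE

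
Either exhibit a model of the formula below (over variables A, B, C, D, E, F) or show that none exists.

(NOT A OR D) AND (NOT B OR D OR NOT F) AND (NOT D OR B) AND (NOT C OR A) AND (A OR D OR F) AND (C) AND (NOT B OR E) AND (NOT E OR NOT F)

A: true, B: true, C: true, D: true, E: true, F: false

Unit clause (C) forces C = true.
Unit clause (A) forces A = true.
Unit clause (D) forces D = true.
Unit clause (B) forces B = true.
Unit clause (E) forces E = true.
Unit clause (NOT F) forces F = false.
Every clause now holds.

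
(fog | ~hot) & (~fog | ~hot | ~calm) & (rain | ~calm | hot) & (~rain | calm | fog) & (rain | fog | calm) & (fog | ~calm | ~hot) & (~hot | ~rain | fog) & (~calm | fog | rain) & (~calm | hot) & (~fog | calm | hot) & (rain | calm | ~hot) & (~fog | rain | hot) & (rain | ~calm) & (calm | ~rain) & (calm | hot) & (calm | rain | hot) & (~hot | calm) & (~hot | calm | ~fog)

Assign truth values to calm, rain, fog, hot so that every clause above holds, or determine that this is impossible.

Case fog = 1:
Case hot = 0:
(~calm) alone gives calm = 0.
That conflicts with the unit clause (calm).
Undo hot and try hot = 1.
(~calm) alone gives calm = 0.
That conflicts with the unit clause (calm).
Both values of hot lead to a conflict.
Undo fog and try fog = 0.
(~hot) alone gives hot = 0.
(~calm) alone gives calm = 0.
That conflicts with the unit clause (calm).
Both values of fog lead to a conflict.

UNSATISFIABLE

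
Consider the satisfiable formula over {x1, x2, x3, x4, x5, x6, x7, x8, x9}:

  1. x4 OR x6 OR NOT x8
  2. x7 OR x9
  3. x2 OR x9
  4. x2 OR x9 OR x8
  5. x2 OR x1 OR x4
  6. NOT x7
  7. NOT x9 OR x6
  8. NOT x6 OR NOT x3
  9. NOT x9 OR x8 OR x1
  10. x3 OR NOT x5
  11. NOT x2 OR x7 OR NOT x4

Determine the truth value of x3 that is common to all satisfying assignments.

Suppose x3 = true.
(NOT x7) alone gives x7 = false.
(x9) alone gives x9 = true.
(x6) alone gives x6 = true.
Now (NOT x6) is unsatisfied and unit — conflict.
So every satisfying assignment has x3 = False.

False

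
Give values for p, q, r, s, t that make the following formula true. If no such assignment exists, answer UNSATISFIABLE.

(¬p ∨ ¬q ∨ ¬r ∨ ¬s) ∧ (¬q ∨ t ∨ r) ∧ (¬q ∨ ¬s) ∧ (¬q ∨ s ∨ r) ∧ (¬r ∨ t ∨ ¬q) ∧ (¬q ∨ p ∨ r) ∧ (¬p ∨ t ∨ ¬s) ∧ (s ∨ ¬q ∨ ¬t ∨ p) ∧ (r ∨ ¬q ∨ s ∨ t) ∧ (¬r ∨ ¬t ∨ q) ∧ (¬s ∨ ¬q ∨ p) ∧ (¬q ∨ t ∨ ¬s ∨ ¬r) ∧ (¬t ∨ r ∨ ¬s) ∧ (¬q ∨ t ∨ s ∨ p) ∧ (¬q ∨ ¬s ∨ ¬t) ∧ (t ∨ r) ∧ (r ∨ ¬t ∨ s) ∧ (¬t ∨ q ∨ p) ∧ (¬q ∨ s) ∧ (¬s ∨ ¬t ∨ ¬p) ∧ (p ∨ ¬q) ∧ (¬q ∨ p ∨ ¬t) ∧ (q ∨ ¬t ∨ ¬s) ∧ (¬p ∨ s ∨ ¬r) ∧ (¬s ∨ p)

Try q = False.
Try r = True.
From the singleton clause (¬t), t = False.
Try p = False.
From the singleton clause (¬s), s = False.
Every clause now holds.

p: False; q: False; r: True; s: False; t: False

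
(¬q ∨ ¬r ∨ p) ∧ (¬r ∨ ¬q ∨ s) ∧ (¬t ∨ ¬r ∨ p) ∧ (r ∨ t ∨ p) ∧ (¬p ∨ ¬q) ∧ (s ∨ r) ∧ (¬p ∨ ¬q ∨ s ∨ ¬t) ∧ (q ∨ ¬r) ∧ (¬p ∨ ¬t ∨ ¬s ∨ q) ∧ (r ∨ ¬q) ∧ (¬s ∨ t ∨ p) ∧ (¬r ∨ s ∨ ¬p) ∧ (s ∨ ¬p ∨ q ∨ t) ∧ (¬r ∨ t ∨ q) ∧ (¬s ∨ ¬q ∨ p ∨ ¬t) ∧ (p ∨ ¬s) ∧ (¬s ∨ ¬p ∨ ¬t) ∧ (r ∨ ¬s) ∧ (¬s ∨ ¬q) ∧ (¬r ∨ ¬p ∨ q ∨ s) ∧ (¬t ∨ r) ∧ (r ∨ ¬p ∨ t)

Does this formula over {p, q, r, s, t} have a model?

Suppose p = False.
The clause (¬s) is unit, so s = False.
The clause (r) is unit, so r = True.
The clause (¬q) is unit, so q = False.
That conflicts with the unit clause (q).
Undo p and try p = True.
The clause (¬q) is unit, so q = False.
The clause (¬r) is unit, so r = False.
The clause (s) is unit, so s = True.
That conflicts with the unit clause (¬s).
Either choice for p ends in contradiction.
No assignment satisfies every clause.

No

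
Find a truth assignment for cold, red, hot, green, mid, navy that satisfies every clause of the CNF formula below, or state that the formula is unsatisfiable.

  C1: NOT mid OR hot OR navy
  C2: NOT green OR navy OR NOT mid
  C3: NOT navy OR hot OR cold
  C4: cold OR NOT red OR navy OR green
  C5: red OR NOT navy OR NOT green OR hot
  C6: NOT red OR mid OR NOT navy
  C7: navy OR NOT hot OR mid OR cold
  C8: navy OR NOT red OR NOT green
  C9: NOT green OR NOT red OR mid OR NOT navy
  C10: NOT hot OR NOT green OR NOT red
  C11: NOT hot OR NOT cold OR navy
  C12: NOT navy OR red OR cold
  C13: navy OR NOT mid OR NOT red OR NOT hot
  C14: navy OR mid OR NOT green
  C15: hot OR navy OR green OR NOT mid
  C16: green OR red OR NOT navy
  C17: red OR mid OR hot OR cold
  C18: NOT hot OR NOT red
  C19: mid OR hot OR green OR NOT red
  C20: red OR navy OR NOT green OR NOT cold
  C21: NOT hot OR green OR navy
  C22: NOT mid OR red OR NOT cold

Case hot = false:
Case mid = true:
The clause (navy) is unit, so navy = true.
The clause (cold) is unit, so cold = true.
The clause (red) is unit, so red = true.
Every clause is now satisfied; green is unconstrained.

cold: true; red: true; hot: false; green: false; mid: true; navy: true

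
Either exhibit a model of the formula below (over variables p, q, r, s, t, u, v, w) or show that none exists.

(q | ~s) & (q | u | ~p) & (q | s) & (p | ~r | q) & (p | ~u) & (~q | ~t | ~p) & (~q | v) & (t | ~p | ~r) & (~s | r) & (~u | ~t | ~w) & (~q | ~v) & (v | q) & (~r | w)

UNSATISFIABLE

Branch on q: set q = 1.
From the singleton clause (v), v = 1.
But (~v) is also a unit clause — contradiction.
So q must be the other value — set q = 0.
From the singleton clause (~s), s = 0.
But (s) is also a unit clause — contradiction.
Either choice for q ends in contradiction.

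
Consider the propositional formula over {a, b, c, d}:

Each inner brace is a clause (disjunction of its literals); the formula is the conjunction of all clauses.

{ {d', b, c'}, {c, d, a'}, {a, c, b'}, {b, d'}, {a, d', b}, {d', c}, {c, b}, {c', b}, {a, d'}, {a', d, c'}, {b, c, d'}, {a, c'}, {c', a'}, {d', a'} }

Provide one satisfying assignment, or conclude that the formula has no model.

Suppose b = 1.
Suppose a = 1.
(c') alone gives c = 0.
(d) alone gives d = 1.
That conflicts with the unit clause (d').
That branch fails; take a = 0 instead.
(c) alone gives c = 1.
That conflicts with the unit clause (c').
Both values of a lead to a conflict.
That branch fails; take b = 0 instead.
(d') alone gives d = 0.
(c) alone gives c = 1.
That conflicts with the unit clause (c').
Both values of b lead to a conflict.

UNSATISFIABLE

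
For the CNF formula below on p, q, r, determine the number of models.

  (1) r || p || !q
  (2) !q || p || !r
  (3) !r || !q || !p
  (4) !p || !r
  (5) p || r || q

There are 2^3 = 8 truth assignments over (p, q, r).
Split on r. With r = true, the clauses containing r are satisfied and !r drops from the rest; 1 of the 2^2 = 4 assignments to the other variables satisfy what remains.
With r = false, by the same count on the reduced clause set, 2 assignments work.
(One model: p=F, q=F, r=T.)
Total: 1 + 2 = 3.

3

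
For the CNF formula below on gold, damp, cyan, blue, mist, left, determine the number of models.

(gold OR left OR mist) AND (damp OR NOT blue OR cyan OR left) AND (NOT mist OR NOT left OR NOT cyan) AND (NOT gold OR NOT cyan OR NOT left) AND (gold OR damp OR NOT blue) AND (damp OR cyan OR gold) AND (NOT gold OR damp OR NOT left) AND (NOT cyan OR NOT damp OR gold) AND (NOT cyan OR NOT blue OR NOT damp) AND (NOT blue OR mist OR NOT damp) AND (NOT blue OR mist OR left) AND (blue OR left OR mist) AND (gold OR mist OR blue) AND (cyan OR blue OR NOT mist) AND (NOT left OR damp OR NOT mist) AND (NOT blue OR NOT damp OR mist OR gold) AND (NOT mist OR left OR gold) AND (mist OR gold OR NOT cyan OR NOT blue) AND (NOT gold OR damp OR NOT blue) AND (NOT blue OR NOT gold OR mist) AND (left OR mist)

There are 2^6 = 64 truth assignments over (gold, damp, cyan, blue, mist, left).
Split on damp. With damp = true, the clauses containing damp are satisfied and NOT damp drops from the rest; 5 of the 2^5 = 32 assignments to the other variables satisfy what remains.
With damp = false, by the same count on the reduced clause set, 1 assignment works.
(One model: gold=F, damp=T, cyan=F, blue=T, mist=T, left=T.)
Total: 5 + 1 = 6.

6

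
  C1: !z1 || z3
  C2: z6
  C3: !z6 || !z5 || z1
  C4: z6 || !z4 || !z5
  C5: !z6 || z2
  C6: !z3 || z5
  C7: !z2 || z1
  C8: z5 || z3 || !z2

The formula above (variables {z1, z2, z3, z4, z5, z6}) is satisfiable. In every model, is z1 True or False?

Suppose z1 = false.
From the singleton clause (z6), z6 = true.
From the singleton clause (!z5), z5 = false.
From the singleton clause (z2), z2 = true.
Now (!z2) is unsatisfied and unit — conflict.
So every satisfying assignment has z1 = True.

True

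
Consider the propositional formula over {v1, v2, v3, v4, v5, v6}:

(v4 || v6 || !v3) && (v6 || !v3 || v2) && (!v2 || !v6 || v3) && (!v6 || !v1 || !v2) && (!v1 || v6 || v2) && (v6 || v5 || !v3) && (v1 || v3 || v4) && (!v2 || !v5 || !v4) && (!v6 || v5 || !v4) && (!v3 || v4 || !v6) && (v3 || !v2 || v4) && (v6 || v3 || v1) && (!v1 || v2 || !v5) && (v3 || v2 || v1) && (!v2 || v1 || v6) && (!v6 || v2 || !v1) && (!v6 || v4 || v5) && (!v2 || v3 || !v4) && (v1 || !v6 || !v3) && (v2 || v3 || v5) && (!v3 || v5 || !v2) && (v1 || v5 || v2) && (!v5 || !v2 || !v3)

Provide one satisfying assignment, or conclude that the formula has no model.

UNSATISFIABLE

Case v4 = true:
Case v2 = false:
Case v6 = true:
Unit clause (v5) forces v5 = true.
Unit clause (!v1) forces v1 = false.
Unit clause (v3) forces v3 = true.
Now (!v3) is unsatisfied and unit — conflict.
So v6 must be the other value — set v6 = false.
Unit clause (!v3) forces v3 = false.
Unit clause (!v1) forces v1 = false.
Now (v1) is unsatisfied and unit — conflict.
Neither v6 = true nor v6 = false works.
So v2 must be the other value — set v2 = true.
Unit clause (!v5) forces v5 = false.
Unit clause (!v6) forces v6 = false.
Unit clause (!v3) forces v3 = false.
Now (v3) is unsatisfied and unit — conflict.
Neither v2 = true nor v2 = false works.
So v4 must be the other value — set v4 = false.
Case v6 = true:
Unit clause (!v3) forces v3 = false.
Unit clause (!v2) forces v2 = false.
Unit clause (v1) forces v1 = true.
Now (!v1) is unsatisfied and unit — conflict.
So v6 must be the other value — set v6 = false.
Unit clause (!v3) forces v3 = false.
Unit clause (v1) forces v1 = true.
Unit clause (v2) forces v2 = true.
Now (!v2) is unsatisfied and unit — conflict.
Neither v6 = true nor v6 = false works.
Neither v4 = true nor v4 = false works.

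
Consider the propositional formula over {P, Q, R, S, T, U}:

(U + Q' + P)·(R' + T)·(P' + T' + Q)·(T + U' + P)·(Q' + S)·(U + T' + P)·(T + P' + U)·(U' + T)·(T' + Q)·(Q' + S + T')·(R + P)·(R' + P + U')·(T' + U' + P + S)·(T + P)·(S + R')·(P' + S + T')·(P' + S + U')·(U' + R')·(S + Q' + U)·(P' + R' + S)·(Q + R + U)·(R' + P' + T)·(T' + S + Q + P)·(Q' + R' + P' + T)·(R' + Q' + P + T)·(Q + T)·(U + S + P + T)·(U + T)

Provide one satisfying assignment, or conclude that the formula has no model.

P: 1,  Q: 1,  R: 0,  S: 1,  T: 1,  U: 1

Case R = 0:
Unit clause (P) forces P = 1.
Case T = 1:
Unit clause (Q) forces Q = 1.
Unit clause (S) forces S = 1.
No clause remains; U is free.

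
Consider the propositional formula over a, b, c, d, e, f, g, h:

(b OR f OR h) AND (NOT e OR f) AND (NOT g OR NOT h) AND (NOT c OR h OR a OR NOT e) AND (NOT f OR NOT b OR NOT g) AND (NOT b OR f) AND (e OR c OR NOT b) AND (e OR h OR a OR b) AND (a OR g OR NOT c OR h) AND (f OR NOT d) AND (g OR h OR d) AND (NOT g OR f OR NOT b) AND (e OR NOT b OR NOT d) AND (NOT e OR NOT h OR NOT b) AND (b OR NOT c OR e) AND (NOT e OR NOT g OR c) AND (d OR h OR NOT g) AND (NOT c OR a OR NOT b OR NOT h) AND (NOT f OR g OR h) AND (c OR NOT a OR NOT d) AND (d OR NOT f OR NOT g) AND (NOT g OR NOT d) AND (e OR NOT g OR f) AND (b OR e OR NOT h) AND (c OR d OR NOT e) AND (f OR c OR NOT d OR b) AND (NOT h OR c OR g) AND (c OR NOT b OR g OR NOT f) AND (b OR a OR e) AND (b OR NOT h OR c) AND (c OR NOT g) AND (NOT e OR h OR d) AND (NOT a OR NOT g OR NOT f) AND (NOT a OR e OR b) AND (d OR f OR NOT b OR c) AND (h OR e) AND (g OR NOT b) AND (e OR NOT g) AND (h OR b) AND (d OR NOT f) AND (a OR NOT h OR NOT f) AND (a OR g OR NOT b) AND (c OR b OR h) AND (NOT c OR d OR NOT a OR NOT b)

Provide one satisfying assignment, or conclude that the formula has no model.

a: true,  b: false,  c: true,  d: true,  e: true,  f: true,  g: false,  h: true

Case e = true:
Unit clause (f) forces f = true.
Unit clause (d) forces d = true.
Unit clause (NOT g) forces g = false.
Unit clause (h) forces h = true.
Unit clause (NOT b) forces b = false.
Unit clause (c) forces c = true.
Unit clause (a) forces a = true.
This assignment satisfies each clause.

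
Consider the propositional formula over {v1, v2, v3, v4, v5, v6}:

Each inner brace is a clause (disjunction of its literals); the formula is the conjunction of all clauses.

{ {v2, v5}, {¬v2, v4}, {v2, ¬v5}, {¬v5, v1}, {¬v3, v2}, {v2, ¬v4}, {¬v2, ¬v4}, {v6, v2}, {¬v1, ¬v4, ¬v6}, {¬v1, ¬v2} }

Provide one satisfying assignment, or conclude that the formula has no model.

Try v2 = True.
Unit clause (v4) forces v4 = True.
But (¬v4) is also a unit clause — contradiction.
Backtrack on v2: now try v2 = False.
Unit clause (v5) forces v5 = True.
But (¬v5) is also a unit clause — contradiction.
Both values of v2 lead to a conflict.

UNSATISFIABLE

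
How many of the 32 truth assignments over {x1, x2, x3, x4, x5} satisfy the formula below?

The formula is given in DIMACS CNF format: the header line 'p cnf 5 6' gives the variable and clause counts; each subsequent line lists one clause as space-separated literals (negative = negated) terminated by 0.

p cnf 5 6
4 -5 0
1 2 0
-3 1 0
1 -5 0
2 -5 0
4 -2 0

There are 2^5 = 32 truth assignments over (x1, x2, x3, x4, x5).
Split on x3. With x3 = True, the clauses containing x3 are satisfied and ¬x3 drops from the rest; 4 of the 2^4 = 16 assignments to the other variables satisfy what remains.
With x3 = False, by the same count on the reduced clause set, 5 assignments work.
Total: 4 + 5 = 9.

9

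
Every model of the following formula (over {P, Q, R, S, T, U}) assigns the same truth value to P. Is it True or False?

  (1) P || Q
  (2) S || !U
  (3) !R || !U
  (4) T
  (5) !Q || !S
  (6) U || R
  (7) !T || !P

Suppose P = true.
The clause (T) is unit, so T = true.
But (!T) is also a unit clause — contradiction.
So every satisfying assignment has P = False.

False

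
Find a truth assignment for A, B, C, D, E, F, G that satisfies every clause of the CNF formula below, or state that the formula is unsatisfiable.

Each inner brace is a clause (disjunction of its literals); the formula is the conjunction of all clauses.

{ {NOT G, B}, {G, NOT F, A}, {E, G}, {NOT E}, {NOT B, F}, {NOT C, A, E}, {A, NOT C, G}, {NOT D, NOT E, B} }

(NOT E) alone gives E = false.
(G) alone gives G = true.
(B) alone gives B = true.
(F) alone gives F = true.
Suppose C = false.
No clause remains; A, D are free.

A=false, B=true, C=false, D=true, E=false, F=true, G=true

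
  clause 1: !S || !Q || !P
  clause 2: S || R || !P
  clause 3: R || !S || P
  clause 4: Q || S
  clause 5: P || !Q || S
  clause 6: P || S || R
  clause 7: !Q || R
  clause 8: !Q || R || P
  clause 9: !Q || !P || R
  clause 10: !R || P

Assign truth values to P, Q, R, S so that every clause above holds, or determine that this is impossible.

Case Q = false:
Unit clause (S) forces S = true.
Case R = false:
Unit clause (P) forces P = true.
This assignment satisfies each clause.

P: true, Q: false, R: false, S: true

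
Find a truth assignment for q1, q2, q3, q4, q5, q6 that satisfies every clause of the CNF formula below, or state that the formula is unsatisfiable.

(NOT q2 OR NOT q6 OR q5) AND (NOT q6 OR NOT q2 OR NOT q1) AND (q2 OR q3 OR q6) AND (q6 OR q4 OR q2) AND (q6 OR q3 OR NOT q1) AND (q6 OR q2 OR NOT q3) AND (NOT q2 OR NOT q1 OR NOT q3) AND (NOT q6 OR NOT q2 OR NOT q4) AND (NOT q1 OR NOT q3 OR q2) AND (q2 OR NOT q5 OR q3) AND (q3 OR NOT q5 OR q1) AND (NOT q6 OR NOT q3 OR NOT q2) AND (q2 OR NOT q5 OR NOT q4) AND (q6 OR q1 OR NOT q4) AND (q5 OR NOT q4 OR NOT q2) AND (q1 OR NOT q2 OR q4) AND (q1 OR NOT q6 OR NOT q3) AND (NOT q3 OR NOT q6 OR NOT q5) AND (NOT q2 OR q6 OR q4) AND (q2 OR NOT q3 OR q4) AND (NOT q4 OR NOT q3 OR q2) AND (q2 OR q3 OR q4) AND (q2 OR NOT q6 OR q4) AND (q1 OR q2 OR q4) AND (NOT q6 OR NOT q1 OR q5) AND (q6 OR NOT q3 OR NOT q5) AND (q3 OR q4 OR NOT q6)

Branch on q2: set q2 = false.
Branch on q3: set q3 = false.
The clause (q6) is unit, so q6 = true.
The clause (NOT q5) is unit, so q5 = false.
The clause (q4) is unit, so q4 = true.
The clause (NOT q1) is unit, so q1 = false.
This assignment satisfies each clause.

q1: false; q2: false; q3: false; q4: true; q5: false; q6: true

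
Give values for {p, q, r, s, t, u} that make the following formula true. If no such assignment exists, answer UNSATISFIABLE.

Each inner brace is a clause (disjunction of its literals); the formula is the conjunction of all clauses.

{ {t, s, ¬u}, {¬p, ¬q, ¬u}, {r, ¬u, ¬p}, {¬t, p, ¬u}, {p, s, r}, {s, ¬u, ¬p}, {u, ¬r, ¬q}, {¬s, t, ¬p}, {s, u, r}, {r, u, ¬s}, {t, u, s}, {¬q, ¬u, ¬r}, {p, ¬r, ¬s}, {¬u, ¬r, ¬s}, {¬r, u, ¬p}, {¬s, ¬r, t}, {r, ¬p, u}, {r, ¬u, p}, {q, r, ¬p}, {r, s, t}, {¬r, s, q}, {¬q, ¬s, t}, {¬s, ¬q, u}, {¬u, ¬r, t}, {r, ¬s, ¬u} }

Branch on t: set t = True.
Branch on p: set p = True.
Branch on q: set q = False.
From the singleton clause (r), r = True.
From the singleton clause (u), u = True.
From the singleton clause (s), s = True.
That conflicts with the unit clause (¬s).
Backtrack on q: now try q = True.
From the singleton clause (¬u), u = False.
From the singleton clause (¬r), r = False.
That conflicts with the unit clause (r).
Either choice for q ends in contradiction.
Backtrack on p: now try p = False.
From the singleton clause (¬u), u = False.
Branch on s: set s = True.
From the singleton clause (r), r = True.
That conflicts with the unit clause (¬r).
Backtrack on s: now try s = False.
From the singleton clause (r), r = True.
From the singleton clause (¬q), q = False.
That conflicts with the unit clause (q).
Either choice for s ends in contradiction.
Either choice for p ends in contradiction.
Backtrack on t: now try t = False.
Branch on s: set s = True.
From the singleton clause (¬p), p = False.
From the singleton clause (¬r), r = False.
From the singleton clause (u), u = True.
That conflicts with the unit clause (¬u).
Backtrack on s: now try s = False.
From the singleton clause (¬u), u = False.
That conflicts with the unit clause (u).
Either choice for s ends in contradiction.
Either choice for t ends in contradiction.

UNSATISFIABLE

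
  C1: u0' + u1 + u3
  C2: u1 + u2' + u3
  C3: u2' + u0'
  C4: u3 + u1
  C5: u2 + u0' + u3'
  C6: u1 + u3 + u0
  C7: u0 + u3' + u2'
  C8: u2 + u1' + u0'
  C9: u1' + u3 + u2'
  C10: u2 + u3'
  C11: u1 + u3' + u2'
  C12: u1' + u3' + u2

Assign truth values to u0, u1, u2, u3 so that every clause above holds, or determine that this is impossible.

Case u2 = 0:
(u3') alone gives u3 = 0.
(u1) alone gives u1 = 1.
(u0') alone gives u0 = 0.
All clauses are satisfied.

u0=0, u1=1, u2=0, u3=0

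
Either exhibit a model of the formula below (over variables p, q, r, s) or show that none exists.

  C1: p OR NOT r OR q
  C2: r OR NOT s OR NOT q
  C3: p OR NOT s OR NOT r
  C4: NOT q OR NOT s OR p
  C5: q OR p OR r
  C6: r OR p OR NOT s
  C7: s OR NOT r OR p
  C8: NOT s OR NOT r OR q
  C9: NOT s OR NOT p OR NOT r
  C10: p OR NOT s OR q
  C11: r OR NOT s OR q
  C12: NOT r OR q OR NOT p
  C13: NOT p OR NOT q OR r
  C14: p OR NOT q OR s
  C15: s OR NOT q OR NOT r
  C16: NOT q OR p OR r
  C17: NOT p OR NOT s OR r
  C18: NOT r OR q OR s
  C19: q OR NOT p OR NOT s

p ↦ true; q ↦ false; r ↦ false; s ↦ false

Case p = true:
Case s = false:
Case r = false:
From the singleton clause (NOT q), q = false.
This assignment satisfies each clause.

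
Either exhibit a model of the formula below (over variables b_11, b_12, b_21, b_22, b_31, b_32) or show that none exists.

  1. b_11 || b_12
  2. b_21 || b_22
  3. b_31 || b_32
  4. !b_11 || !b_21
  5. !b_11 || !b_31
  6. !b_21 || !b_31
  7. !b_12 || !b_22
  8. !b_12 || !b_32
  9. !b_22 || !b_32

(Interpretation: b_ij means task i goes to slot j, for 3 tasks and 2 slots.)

UNSATISFIABLE

Case b_11 = true:
The clause (!b_21) is unit, so b_21 = false.
The clause (b_22) is unit, so b_22 = true.
The clause (!b_31) is unit, so b_31 = false.
The clause (b_32) is unit, so b_32 = true.
That conflicts with the unit clause (!b_32).
That branch fails; take b_11 = false instead.
The clause (b_12) is unit, so b_12 = true.
The clause (!b_22) is unit, so b_22 = false.
The clause (b_21) is unit, so b_21 = true.
The clause (!b_31) is unit, so b_31 = false.
The clause (b_32) is unit, so b_32 = true.
That conflicts with the unit clause (!b_32).
Both values of b_11 lead to a conflict.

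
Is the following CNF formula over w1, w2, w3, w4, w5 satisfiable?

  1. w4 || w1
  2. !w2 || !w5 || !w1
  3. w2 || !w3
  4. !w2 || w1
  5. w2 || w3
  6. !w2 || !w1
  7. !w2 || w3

Case w4 = true:
Case w2 = true:
The clause (w1) is unit, so w1 = true.
That conflicts with the unit clause (!w1).
Undo w2 and try w2 = false.
The clause (!w3) is unit, so w3 = false.
That conflicts with the unit clause (w3).
Either choice for w2 ends in contradiction.
Undo w4 and try w4 = false.
The clause (w1) is unit, so w1 = true.
The clause (!w2) is unit, so w2 = false.
The clause (!w3) is unit, so w3 = false.
That conflicts with the unit clause (w3).
Either choice for w4 ends in contradiction.
No assignment satisfies every clause.

No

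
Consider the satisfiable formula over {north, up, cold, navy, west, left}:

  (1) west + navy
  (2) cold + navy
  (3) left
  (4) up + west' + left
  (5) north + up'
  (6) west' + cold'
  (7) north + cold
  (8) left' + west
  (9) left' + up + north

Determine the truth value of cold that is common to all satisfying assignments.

Suppose cold = 1.
Unit clause (left) forces left = 1.
Unit clause (west') forces west = 0.
But (west) is also a unit clause — contradiction.
So every satisfying assignment has cold = False.

False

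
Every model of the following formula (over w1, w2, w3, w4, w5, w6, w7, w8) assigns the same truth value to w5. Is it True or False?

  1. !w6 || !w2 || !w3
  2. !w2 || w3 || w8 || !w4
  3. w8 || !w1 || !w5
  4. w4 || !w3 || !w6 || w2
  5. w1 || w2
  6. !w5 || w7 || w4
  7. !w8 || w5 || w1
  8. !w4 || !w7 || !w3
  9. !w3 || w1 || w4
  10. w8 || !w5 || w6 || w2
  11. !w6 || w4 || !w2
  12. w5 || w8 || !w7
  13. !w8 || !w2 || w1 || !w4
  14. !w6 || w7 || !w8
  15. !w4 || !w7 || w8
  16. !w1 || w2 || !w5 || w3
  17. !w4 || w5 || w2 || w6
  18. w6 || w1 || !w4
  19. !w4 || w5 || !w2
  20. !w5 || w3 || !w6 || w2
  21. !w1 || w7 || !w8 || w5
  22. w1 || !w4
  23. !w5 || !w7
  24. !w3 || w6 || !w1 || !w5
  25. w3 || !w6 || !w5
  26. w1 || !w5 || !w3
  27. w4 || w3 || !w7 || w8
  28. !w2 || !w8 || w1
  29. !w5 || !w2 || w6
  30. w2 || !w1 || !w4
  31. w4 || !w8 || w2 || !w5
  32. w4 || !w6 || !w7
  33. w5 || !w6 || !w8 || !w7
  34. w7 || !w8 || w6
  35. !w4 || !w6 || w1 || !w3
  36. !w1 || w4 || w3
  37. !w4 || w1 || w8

False

Suppose w5 = true.
The clause (!w7) is unit, so w7 = false.
The clause (w4) is unit, so w4 = true.
The clause (w1) is unit, so w1 = true.
The clause (w8) is unit, so w8 = true.
The clause (!w6) is unit, so w6 = false.
That conflicts with the unit clause (w6).
So every satisfying assignment has w5 = False.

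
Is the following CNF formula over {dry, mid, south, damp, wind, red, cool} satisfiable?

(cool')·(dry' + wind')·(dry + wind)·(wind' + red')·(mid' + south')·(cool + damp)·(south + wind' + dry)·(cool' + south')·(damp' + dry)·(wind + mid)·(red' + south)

Unit clause (cool') forces cool = 0.
Unit clause (damp) forces damp = 1.
Unit clause (dry) forces dry = 1.
Unit clause (wind') forces wind = 0.
Unit clause (mid) forces mid = 1.
Unit clause (south') forces south = 0.
Unit clause (red') forces red = 0.
Every clause now holds.
A satisfying assignment: dry=1; mid=1; south=0; damp=1; wind=0; red=0; cool=0.

Satisfiable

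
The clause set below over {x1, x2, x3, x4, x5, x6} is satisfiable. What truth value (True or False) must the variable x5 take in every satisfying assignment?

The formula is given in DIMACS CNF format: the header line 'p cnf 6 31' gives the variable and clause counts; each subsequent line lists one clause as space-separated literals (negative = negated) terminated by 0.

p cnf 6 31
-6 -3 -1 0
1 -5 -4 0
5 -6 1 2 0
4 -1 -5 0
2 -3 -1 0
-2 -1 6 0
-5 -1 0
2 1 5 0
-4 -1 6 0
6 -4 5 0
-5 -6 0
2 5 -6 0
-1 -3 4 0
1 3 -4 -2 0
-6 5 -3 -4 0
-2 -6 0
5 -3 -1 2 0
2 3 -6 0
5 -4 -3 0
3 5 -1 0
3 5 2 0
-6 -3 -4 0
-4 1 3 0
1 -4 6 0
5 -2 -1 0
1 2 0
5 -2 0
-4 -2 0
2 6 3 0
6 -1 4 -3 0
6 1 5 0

True

Suppose x5 = False.
From the singleton clause (¬x2), x2 = False.
From the singleton clause (x1), x1 = True.
From the singleton clause (¬x3), x3 = False.
Now (x3) is unsatisfied and unit — conflict.
So every satisfying assignment has x5 = True.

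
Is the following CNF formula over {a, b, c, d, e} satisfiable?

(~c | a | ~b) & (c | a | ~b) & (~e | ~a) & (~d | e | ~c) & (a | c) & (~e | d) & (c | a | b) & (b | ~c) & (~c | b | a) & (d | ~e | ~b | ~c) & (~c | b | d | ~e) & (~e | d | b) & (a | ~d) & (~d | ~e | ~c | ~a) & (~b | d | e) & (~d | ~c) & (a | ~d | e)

Try e = 0.
Try d = 0.
(~b) alone gives b = 0.
(~c) alone gives c = 0.
(a) alone gives a = 1.
This assignment satisfies each clause.
A satisfying assignment: a ↦ 1; b ↦ 0; c ↦ 0; d ↦ 0; e ↦ 0.

Yes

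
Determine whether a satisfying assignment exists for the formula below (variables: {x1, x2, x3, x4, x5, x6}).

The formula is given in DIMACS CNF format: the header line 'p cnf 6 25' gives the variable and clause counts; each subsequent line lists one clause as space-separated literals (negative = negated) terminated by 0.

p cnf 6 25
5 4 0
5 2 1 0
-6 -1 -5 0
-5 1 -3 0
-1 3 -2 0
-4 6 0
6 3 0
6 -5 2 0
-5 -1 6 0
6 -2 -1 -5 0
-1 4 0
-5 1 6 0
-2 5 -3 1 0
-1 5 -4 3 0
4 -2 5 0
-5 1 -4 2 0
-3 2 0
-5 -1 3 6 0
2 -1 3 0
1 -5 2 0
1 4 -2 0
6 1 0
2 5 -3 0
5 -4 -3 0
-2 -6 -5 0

Try x5 = False.
Unit clause (x4) forces x4 = True.
Unit clause (x6) forces x6 = True.
Unit clause (¬x3) forces x3 = False.
Unit clause (¬x1) forces x1 = False.
Unit clause (x2) forces x2 = True.
Every clause now holds.
A satisfying assignment: x1=False; x2=True; x3=False; x4=True; x5=False; x6=True.

Satisfiable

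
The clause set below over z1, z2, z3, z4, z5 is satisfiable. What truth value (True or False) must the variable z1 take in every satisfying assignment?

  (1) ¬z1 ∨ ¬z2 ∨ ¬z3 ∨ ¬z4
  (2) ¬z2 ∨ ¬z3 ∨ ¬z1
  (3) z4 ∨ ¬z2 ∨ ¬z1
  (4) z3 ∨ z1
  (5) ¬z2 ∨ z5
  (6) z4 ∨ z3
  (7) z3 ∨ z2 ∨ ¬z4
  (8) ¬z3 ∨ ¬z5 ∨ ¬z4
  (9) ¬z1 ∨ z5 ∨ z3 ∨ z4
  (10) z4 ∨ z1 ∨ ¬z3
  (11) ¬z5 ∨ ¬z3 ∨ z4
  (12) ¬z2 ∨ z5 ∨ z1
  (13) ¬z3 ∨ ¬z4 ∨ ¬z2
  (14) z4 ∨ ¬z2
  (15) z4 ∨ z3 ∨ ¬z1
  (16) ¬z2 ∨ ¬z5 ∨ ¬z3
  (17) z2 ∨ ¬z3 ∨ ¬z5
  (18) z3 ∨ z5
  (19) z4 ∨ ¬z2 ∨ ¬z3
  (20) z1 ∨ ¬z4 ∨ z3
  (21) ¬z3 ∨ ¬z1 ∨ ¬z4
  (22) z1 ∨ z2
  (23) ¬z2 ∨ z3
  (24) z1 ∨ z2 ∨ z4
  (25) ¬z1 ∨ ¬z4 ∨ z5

Suppose z1 = False.
The clause (z3) is unit, so z3 = True.
The clause (z4) is unit, so z4 = True.
The clause (¬z5) is unit, so z5 = False.
The clause (¬z2) is unit, so z2 = False.
But (z2) is also a unit clause — contradiction.
So every satisfying assignment has z1 = True.

True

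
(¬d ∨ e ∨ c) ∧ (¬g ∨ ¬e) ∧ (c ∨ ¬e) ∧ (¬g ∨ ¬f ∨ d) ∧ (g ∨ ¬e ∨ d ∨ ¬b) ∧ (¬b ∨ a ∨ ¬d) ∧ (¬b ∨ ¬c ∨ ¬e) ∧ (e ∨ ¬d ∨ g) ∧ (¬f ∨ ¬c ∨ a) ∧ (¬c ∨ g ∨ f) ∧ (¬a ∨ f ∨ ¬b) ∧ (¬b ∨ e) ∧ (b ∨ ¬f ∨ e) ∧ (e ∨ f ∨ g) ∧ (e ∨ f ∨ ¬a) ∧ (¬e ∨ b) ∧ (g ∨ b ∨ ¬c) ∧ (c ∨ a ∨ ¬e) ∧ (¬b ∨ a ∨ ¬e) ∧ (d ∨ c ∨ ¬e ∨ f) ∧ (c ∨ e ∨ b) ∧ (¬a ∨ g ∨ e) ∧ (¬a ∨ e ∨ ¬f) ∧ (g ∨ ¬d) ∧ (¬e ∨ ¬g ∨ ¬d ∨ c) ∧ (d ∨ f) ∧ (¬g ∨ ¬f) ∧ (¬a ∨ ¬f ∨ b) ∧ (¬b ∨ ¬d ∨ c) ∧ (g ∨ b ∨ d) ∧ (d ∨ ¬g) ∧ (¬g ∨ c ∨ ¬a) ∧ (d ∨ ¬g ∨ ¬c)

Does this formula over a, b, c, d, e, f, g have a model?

Yes, satisfiable

Suppose g = True.
From the singleton clause (¬e), e = False.
From the singleton clause (¬b), b = False.
From the singleton clause (¬f), f = False.
From the singleton clause (¬a), a = False.
From the singleton clause (c), c = True.
From the singleton clause (d), d = True.
All clauses are satisfied.
A satisfying assignment: a ↦ False, b ↦ False, c ↦ True, d ↦ True, e ↦ False, f ↦ False, g ↦ True.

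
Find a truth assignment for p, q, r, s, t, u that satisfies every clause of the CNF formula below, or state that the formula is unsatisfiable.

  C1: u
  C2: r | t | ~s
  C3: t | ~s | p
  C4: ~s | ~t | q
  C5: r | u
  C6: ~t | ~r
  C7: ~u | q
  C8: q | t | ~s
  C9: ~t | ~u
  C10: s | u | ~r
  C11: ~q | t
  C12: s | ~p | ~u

(u) alone gives u = 1.
(q) alone gives q = 1.
(~t) alone gives t = 0.
Now (t) is unsatisfied and unit — conflict.

UNSATISFIABLE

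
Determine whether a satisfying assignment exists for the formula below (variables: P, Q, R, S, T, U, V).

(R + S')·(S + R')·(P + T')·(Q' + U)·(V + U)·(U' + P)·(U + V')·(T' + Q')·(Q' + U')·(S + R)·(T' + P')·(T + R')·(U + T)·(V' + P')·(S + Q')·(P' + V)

No, unsatisfiable

Suppose R = 1.
(S) alone gives S = 1.
(T) alone gives T = 1.
(P) alone gives P = 1.
Now (P') is unsatisfied and unit — conflict.
Undo R and try R = 0.
(S') alone gives S = 0.
Now (S) is unsatisfied and unit — conflict.
Both values of R lead to a conflict.
No assignment satisfies every clause.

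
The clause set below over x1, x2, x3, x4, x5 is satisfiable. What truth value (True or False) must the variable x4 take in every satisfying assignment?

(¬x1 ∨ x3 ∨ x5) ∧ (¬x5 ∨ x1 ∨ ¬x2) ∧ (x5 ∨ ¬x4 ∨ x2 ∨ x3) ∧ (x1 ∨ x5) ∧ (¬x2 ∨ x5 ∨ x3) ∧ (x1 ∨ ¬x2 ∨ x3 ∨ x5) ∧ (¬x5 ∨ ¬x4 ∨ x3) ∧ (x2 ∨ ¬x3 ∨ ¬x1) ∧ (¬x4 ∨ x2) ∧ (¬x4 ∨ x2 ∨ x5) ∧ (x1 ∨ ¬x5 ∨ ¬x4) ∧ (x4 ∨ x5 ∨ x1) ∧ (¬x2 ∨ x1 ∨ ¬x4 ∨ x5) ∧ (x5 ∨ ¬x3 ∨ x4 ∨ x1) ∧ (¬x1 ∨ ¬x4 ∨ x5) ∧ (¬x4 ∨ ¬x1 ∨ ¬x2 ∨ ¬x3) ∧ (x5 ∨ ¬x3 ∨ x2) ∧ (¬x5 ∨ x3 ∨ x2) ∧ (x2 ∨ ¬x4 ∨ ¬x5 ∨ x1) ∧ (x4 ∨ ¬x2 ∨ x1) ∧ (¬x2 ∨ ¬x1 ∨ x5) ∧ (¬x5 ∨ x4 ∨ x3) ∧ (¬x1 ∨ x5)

Suppose x4 = True.
Unit clause (x2) forces x2 = True.
Try x5 = False.
Unit clause (x1) forces x1 = True.
That conflicts with the unit clause (¬x1).
So x5 must be the other value — set x5 = True.
Unit clause (x1) forces x1 = True.
Unit clause (x3) forces x3 = True.
That conflicts with the unit clause (¬x3).
Neither x5 = True nor x5 = False works.
So every satisfying assignment has x4 = False.

False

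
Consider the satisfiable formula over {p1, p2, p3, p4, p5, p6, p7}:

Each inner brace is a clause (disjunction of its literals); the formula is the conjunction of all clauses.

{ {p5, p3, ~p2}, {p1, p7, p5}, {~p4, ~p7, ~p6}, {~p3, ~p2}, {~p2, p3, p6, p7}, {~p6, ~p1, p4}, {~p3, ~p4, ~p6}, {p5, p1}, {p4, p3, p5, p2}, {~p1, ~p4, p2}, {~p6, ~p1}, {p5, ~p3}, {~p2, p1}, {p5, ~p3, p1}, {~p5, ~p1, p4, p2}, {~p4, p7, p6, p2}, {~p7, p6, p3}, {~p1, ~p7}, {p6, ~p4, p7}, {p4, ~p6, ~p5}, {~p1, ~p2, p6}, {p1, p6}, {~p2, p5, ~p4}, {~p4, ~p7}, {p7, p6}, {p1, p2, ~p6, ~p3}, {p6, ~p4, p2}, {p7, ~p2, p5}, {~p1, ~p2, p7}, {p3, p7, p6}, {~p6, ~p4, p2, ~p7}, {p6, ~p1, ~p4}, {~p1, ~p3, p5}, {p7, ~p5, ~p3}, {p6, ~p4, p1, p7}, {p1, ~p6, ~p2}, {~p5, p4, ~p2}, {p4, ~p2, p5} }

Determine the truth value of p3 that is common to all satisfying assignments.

False

Suppose p3 = 1.
Unit clause (~p2) forces p2 = 0.
Unit clause (p5) forces p5 = 1.
Unit clause (p7) forces p7 = 1.
Unit clause (~p1) forces p1 = 0.
Unit clause (p6) forces p6 = 1.
That conflicts with the unit clause (~p6).
So every satisfying assignment has p3 = False.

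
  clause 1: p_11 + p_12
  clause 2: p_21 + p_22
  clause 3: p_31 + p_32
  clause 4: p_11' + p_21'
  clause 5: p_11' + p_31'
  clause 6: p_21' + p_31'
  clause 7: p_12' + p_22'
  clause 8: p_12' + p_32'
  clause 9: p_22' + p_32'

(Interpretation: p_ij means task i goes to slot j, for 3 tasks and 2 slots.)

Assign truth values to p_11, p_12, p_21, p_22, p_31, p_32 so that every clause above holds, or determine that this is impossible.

UNSATISFIABLE

Try p_11 = 1.
Unit clause (p_21') forces p_21 = 0.
Unit clause (p_22) forces p_22 = 1.
Unit clause (p_31') forces p_31 = 0.
Unit clause (p_32) forces p_32 = 1.
But (p_32') is also a unit clause — contradiction.
Undo p_11 and try p_11 = 0.
Unit clause (p_12) forces p_12 = 1.
Unit clause (p_22') forces p_22 = 0.
Unit clause (p_21) forces p_21 = 1.
Unit clause (p_31') forces p_31 = 0.
Unit clause (p_32) forces p_32 = 1.
But (p_32') is also a unit clause — contradiction.
Either choice for p_11 ends in contradiction.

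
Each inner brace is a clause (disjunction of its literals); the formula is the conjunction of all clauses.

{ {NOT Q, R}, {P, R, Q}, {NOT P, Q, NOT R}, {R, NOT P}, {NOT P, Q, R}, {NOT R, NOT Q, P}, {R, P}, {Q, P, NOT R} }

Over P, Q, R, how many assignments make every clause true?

1

There are 2^3 = 8 truth assignments over (P, Q, R).
Check each against the 8 clauses (columns in the order P, Q, R):
  F F F  ✗ fails (P OR R OR Q)
  F F T  ✗ fails (Q OR P OR NOT R)
  F T F  ✗ fails (NOT Q OR R)
  F T T  ✗ fails (NOT R OR NOT Q OR P)
  T F F  ✗ fails (R OR NOT P)
  T F T  ✗ fails (NOT P OR Q OR NOT R)
  T T F  ✗ fails (NOT Q OR R)
  T T T  ✓ satisfies all
1 of the 8 rows is a model.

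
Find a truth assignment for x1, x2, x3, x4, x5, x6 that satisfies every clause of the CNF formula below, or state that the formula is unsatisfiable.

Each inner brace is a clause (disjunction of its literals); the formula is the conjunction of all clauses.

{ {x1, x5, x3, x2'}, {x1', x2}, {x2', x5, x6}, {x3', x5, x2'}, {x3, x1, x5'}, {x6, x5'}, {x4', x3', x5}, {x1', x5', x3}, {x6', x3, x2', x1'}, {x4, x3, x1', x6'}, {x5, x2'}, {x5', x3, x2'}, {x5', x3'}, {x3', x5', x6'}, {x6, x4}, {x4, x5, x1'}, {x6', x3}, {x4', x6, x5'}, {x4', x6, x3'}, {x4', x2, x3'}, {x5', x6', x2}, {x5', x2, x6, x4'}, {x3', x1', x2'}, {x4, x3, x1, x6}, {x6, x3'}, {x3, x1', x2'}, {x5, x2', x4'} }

Branch on x1: set x1 = 0.
Branch on x3: set x3 = 0.
(x5') alone gives x5 = 0.
(x2') alone gives x2 = 0.
(x6') alone gives x6 = 0.
(x4) alone gives x4 = 1.
This assignment satisfies each clause.

x1=0; x2=0; x3=0; x4=1; x5=0; x6=0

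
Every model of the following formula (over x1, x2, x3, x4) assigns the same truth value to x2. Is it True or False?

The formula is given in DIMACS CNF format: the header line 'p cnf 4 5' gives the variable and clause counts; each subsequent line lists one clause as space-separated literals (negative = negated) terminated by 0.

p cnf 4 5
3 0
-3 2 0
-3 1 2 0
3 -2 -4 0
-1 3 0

Suppose x2 = False.
From the singleton clause (x3), x3 = True.
That conflicts with the unit clause (¬x3).
So every satisfying assignment has x2 = True.

True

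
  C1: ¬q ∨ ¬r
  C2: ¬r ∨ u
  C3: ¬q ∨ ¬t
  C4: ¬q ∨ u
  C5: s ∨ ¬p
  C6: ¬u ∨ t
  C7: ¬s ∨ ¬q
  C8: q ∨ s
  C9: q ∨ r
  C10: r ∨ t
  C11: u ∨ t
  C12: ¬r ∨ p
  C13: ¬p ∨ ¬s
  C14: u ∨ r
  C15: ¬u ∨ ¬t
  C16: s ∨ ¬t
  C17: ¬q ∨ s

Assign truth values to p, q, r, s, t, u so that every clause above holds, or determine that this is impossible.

Suppose q = False.
The clause (s) is unit, so s = True.
The clause (r) is unit, so r = True.
The clause (u) is unit, so u = True.
The clause (t) is unit, so t = True.
Now (¬t) is unsatisfied and unit — conflict.
So q must be the other value — set q = True.
The clause (¬r) is unit, so r = False.
The clause (¬t) is unit, so t = False.
Now (t) is unsatisfied and unit — conflict.
Either choice for q ends in contradiction.

UNSATISFIABLE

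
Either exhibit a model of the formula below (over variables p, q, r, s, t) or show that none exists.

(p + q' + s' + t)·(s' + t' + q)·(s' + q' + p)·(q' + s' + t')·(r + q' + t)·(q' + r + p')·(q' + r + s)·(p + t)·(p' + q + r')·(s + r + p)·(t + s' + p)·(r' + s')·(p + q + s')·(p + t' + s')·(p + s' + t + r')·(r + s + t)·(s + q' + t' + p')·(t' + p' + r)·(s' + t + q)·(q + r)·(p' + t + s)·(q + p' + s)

Case p = 0:
(t) alone gives t = 1.
(s') alone gives s = 0.
(r) alone gives r = 1.
No clause remains; q is free.

p=0; q=1; r=1; s=0; t=1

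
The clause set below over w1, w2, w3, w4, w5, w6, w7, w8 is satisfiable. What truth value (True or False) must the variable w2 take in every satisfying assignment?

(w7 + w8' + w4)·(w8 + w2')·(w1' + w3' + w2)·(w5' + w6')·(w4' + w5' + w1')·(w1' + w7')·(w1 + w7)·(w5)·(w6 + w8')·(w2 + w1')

False

Suppose w2 = 1.
The clause (w8) is unit, so w8 = 1.
The clause (w5) is unit, so w5 = 1.
The clause (w6') is unit, so w6 = 0.
That conflicts with the unit clause (w6).
So every satisfying assignment has w2 = False.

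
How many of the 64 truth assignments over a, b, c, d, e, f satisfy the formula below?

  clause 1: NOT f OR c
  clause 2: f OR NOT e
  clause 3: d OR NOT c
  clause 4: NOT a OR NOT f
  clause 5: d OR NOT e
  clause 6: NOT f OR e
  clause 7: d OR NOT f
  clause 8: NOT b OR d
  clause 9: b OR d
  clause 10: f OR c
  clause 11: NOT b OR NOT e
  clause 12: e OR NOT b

3

There are 2^6 = 64 truth assignments over (a, b, c, d, e, f).
Split on f. With f = true, the clauses containing f are satisfied and NOT f drops from the rest; 1 of the 2^5 = 32 assignments to the other variables satisfy what remains.
With f = false, by the same count on the reduced clause set, 2 assignments work.
Total: 1 + 2 = 3.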